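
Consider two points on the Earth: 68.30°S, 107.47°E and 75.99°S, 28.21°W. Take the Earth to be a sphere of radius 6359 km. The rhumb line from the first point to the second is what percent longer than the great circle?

Great circle: σ = 0.5782 rad → d_gc = Rσ = 3676.7 km
Rhumb: Δφ = -0.1342, Δλ = -2.3681, Δψ = -0.4446, q = Δφ/Δψ = 0.3019 → d_rh = R√(Δφ²+q²Δλ²) = 4625.3 km
Excess = (4625.3 − 3676.7) / 3676.7 = 948.6 / 3676.7 = 25.80% ≈ 25.8%

25.8%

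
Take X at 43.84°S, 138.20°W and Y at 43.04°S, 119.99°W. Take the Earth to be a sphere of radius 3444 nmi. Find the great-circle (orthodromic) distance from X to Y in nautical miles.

795 nmi

cos σ = sin φ₁ sin φ₂ + cos φ₁ cos φ₂ cos Δλ
      = sin(-43.84°)sin(-43.04°) + cos(-43.84°)cos(-43.04°)cos(18.21°) = 0.9735
σ = 13.220° → d = Rσ = 3444·0.23073 = 795 nmi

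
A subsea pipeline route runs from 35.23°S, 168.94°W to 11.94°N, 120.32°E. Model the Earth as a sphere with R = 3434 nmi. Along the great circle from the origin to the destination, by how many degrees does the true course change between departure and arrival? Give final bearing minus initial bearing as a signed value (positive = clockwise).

+17.8°

At departure: θ₁ = atan2(sin Δλ cos φ₂, cos φ₁ sin φ₂ − sin φ₁ cos φ₂ cos Δλ) = 291.03°
At arrival: θ₂ = atan2(sin Δλ cos φ₁, −cos φ₂ sin φ₁ + sin φ₂ cos φ₁ cos Δλ) = 308.81°
Δθ = θ₂ − θ₁ = +17.8°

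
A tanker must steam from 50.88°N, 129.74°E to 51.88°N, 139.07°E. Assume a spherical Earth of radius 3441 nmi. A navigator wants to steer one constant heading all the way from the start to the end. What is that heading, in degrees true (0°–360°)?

80.3°

Δψ = ln[tan(π/4+φ₂/2)/tan(π/4+φ₁/2)] = +0.0280
Δλ = +0.1628 rad (taken the short way round)
course = atan2(Δλ, Δψ) = 80.26°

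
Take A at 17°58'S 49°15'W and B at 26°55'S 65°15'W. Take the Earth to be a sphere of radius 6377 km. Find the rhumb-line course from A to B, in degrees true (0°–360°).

238.8°

Meridional parts: M(φ₁)=-0.3188, M(φ₂)=-0.4881 → ΔM = -0.1692;  Δλ = -0.2793 rad
tan C = Δλ / ΔM = +1.6501 → C = 238.78°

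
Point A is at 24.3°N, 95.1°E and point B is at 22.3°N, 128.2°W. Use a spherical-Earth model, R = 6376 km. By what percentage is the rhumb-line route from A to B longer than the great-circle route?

Great circle: σ = 2.0460 rad → d_gc = Rσ = 13045.4 km
Rhumb: Δφ = -0.0349, Δλ = +2.3859, Δψ = -0.0380, q = Δφ/Δψ = 0.9184 → d_rh = R√(Δφ²+q²Δλ²) = 13972.5 km
Excess = (13972.5 − 13045.4) / 13045.4 = 927.1 / 13045.4 = 7.11% ≈ 7.1%

7.1%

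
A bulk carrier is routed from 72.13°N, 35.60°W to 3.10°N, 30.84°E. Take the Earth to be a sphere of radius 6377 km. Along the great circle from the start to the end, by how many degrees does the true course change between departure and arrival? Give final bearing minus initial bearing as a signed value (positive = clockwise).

At departure: θ₁ = atan2(sin Δλ cos φ₂, cos φ₁ sin φ₂ − sin φ₁ cos φ₂ cos Δλ) = 111.65°
At arrival: θ₂ = atan2(sin Δλ cos φ₁, −cos φ₂ sin φ₁ + sin φ₂ cos φ₁ cos Δλ) = 163.40°
Δθ = θ₂ − θ₁ = +51.8°

+51.8°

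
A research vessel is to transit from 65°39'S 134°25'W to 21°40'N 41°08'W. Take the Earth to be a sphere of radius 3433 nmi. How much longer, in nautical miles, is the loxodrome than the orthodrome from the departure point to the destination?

Great circle: cos σ = sin φ₁ sin φ₂ + cos φ₁ cos φ₂ cos Δλ,  σ = 1.9373 rad → d_gc = 6650.6 nmi
Rhumb line: Δψ = +1.9211, q = Δφ/Δψ = 0.7933, d_rh = R√(Δφ²+q²Δλ²) = 6857.8 nmi
Excess = 6857.8 − 6650.6 = 207.2 ≈ 207 nmi

207 nmi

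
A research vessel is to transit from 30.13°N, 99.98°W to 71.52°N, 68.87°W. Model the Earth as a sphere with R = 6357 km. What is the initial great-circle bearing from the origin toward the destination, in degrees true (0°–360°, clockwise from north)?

θ = atan2( sin Δλ·cos φ₂ ,  cos φ₁ sin φ₂ − sin φ₁ cos φ₂ cos Δλ )
  = atan2(+0.1638, +0.6841) = 13.46°

13.5°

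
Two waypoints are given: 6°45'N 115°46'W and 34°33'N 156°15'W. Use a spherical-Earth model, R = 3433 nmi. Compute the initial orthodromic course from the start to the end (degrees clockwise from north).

θ = atan2( sin Δλ·cos φ₂ ,  cos φ₁ sin φ₂ − sin φ₁ cos φ₂ cos Δλ )
  = atan2(-0.5347, +0.4896) = 312.48°

312.5°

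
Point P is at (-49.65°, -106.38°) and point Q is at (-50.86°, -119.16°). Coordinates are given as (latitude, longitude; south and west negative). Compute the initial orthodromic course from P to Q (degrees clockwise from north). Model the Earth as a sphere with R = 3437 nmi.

θ = atan2( sin Δλ·cos φ₂ ,  cos φ₁ sin φ₂ − sin φ₁ cos φ₂ cos Δλ )
  = atan2(-0.1396, -0.0330) = 256.69°

256.7°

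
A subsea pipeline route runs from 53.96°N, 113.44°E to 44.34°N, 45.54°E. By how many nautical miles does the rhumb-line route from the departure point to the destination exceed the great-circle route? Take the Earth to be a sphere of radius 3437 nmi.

Great circle: cos σ = sin φ₁ sin φ₂ + cos φ₁ cos φ₂ cos Δλ,  σ = 0.7620 rad → d_gc = 2619.0 nmi
Rhumb line: Δψ = -0.2578, q = Δφ/Δψ = 0.6512, d_rh = R√(Δφ²+q²Δλ²) = 2714.6 nmi
Excess = 2714.6 − 2619.0 = 95.6 ≈ 96 nmi

96 nmi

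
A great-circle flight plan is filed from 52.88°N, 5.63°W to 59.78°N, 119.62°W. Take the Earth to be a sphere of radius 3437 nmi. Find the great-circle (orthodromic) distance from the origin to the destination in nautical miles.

3333 nmi

cos σ = sin φ₁ sin φ₂ + cos φ₁ cos φ₂ cos Δλ
      = sin(52.88°)sin(59.78°) + cos(52.88°)cos(59.78°)cos(-113.99°) = 0.5655
σ = 55.562° → d = Rσ = 3437·0.96974 = 3333 nmi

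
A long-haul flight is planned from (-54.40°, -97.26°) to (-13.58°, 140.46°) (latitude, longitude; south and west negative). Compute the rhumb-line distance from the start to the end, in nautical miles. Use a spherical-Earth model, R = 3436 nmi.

Δψ = ln[tan(π/4+φ₂/2)/tan(π/4+φ₁/2)] = +0.8968;  Δφ = +0.7124 rad,  Δλ = -2.1342 rad
q = Δφ/Δψ = 0.7944
d = R·√(Δφ² + q²Δλ²) = 3436·1.83899 = 6319 nmi

6319 nmi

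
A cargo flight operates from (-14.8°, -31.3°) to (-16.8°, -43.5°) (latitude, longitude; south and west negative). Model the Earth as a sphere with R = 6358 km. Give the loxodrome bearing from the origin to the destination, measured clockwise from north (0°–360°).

260.3°

Meridional parts: M(φ₁)=-0.2612, M(φ₂)=-0.2975 → ΔM = -0.0363;  Δλ = -0.2129 rad
tan C = Δλ / ΔM = +5.8692 → C = 260.33°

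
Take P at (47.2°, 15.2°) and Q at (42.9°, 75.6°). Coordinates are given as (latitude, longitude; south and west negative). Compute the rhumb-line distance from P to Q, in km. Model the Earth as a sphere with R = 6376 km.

Δψ = ln[tan(π/4+φ₂/2)/tan(π/4+φ₁/2)] = -0.1063;  Δφ = -0.0750 rad,  Δλ = +1.0542 rad
q = Δφ/Δψ = 0.7060
d = R·√(Δφ² + q²Δλ²) = 6376·0.74801 = 4769 km

4769 km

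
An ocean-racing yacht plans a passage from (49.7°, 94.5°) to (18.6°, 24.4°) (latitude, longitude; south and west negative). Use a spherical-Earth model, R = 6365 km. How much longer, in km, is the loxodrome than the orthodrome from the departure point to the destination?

Great circle: cos σ = sin φ₁ sin φ₂ + cos φ₁ cos φ₂ cos Δλ,  σ = 1.1019 rad → d_gc = 7013.5 km
Rhumb line: Δψ = -0.6721, q = Δφ/Δψ = 0.8076, d_rh = R√(Δφ²+q²Δλ²) = 7175.9 km
Excess = 7175.9 − 7013.5 = 162.4 ≈ 162 km

162 km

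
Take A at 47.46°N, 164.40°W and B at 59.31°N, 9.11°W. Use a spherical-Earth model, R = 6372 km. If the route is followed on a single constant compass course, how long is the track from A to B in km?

10300 km

Δψ = ln[tan(π/4+φ₂/2)/tan(π/4+φ₁/2)] = +0.3497;  Δφ = +0.2068 rad,  Δλ = +2.7103 rad
q = Δφ/Δψ = 0.5915
d = R·√(Δφ² + q²Δλ²) = 6372·1.61640 = 10300 km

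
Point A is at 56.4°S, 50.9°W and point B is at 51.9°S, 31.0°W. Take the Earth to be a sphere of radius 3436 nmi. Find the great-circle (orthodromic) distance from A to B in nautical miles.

746 nmi

cos σ = sin φ₁ sin φ₂ + cos φ₁ cos φ₂ cos Δλ
      = sin(-56.40°)sin(-51.90°) + cos(-56.40°)cos(-51.90°)cos(19.90°) = 0.9765
σ = 12.438° → d = Rσ = 3436·0.21709 = 746 nmi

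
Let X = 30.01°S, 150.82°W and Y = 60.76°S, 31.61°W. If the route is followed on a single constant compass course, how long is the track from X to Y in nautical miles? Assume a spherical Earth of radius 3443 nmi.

5181 nmi

Rhumb course C = atan2(Δλ, Δψ) with Δψ = ln[tan(π/4+φ₂/2)/tan(π/4+φ₁/2)] = -0.7943, Δλ = +2.0806 → C = 110.89°
d = R·|Δφ| / |cos C| = 3443·0.53669 / 0.35665 = 5181 nmi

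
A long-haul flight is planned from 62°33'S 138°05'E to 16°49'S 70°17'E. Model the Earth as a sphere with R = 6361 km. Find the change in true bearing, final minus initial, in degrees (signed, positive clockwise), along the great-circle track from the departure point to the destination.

Initial bearing θ₁ = atan2(sin Δλ cos φ₂, cos φ₁ sin φ₂ − sin φ₁ cos φ₂ cos Δλ) = 281.95°
Final bearing θ₂ = (initial bearing from the destination back to the start) + 180° = 331.89°
Δθ = θ₂ − θ₁ = +49.9°

+49.9°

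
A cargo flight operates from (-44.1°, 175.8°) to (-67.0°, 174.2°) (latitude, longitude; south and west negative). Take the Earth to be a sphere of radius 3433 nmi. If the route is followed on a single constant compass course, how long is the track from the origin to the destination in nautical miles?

1373 nmi

Δψ = ln[tan(π/4+φ₂/2)/tan(π/4+φ₁/2)] = -0.7330;  Δφ = -0.3997 rad,  Δλ = -0.0279 rad
q = Δφ/Δψ = 0.5453
d = R·√(Δφ² + q²Δλ²) = 3433·0.39997 = 1373 nmi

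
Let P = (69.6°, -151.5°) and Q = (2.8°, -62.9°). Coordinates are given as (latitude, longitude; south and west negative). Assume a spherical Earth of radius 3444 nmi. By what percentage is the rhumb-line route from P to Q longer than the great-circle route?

Great circle: σ = 1.5165 rad → d_gc = Rσ = 5222.7 nmi
Rhumb: Δφ = -1.1659, Δλ = +1.5464, Δψ = -1.6663, q = Δφ/Δψ = 0.6997 → d_rh = R√(Δφ²+q²Δλ²) = 5477.9 nmi
Excess = (5477.9 − 5222.7) / 5222.7 = 255.2 / 5222.7 = 4.89% ≈ 4.9%

4.9%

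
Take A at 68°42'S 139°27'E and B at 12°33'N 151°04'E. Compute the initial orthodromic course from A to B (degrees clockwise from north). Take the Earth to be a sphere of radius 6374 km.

N = sin Δλ·cos φ₂ = +0.1966;  D = cos φ₁ sin φ₂ − sin φ₁ cos φ₂ cos Δλ = +0.9697
initial course = atan2(N, D) = 11.46°

11.5°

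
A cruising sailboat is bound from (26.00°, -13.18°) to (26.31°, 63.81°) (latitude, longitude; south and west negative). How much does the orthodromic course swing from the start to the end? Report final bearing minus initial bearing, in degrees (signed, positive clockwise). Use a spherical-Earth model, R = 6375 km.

+38.6°

Initial bearing θ₁ = atan2(sin Δλ cos φ₂, cos φ₁ sin φ₂ − sin φ₁ cos φ₂ cos Δλ) = 70.46°
Final bearing θ₂ = (initial bearing from the destination back to the start) + 180° = 109.10°
Δθ = θ₂ − θ₁ = +38.6°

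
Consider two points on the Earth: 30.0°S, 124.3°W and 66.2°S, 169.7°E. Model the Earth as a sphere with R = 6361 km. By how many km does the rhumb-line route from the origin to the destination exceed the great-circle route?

202 km

Great circle: cos σ = sin φ₁ sin φ₂ + cos φ₁ cos φ₂ cos Δλ,  σ = 0.9278 rad → d_gc = 5901.5 km
Rhumb line: Δψ = -1.0079, q = Δφ/Δψ = 0.6269, d_rh = R√(Δφ²+q²Δλ²) = 6103.4 km
Excess = 6103.4 − 5901.5 = 201.9 ≈ 202 km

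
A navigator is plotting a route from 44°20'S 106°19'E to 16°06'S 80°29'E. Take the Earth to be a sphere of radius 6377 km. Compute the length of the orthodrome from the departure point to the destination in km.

3970 km

cos σ = sin φ₁ sin φ₂ + cos φ₁ cos φ₂ cos Δλ
      = sin(-44.33°)sin(-16.10°) + cos(-44.33°)cos(-16.10°)cos(-25.83°) = 0.8124
σ = 35.674° → d = Rσ = 6377·0.62263 = 3970 km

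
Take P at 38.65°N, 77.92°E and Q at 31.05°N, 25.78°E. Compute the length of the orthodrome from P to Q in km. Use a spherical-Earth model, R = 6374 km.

Haversine: a = sin²(Δφ/2)+cos φ₁ cos φ₂ sin²(Δλ/2) = 0.13361;  σ = 2·atan2(√a,√(1−a))
σ = 42.881° → d = Rσ = 6374·0.74841 = 4770 km

4770 km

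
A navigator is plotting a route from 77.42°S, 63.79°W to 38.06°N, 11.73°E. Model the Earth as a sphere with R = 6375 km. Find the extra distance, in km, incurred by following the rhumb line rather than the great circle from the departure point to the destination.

Great circle: cos σ = sin φ₁ sin φ₂ + cos φ₁ cos φ₂ cos Δλ,  σ = 2.1637 rad → d_gc = 13793.9 km
Rhumb line: Δψ = +2.9246, q = Δφ/Δψ = 0.6892, d_rh = R√(Δφ²+q²Δλ²) = 14093.5 km
Excess = 14093.5 − 13793.9 = 299.6 ≈ 300 km

300 km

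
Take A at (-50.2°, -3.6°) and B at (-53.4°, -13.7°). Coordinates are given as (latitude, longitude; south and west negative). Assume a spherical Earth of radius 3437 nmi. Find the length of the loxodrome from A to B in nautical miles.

421 nmi

Δψ = ln[tan(π/4+φ₂/2)/tan(π/4+φ₁/2)] = -0.0904;  Δφ = -0.0559 rad,  Δλ = -0.1763 rad
q = Δφ/Δψ = 0.6181
d = R·√(Δφ² + q²Δλ²) = 3437·0.12243 = 421 nmi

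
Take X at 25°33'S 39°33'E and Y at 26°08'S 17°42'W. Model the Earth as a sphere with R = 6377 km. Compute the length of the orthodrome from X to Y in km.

5686 km

Haversine: a = sin²(Δφ/2)+cos φ₁ cos φ₂ sin²(Δλ/2) = 0.18593;  σ = 2·atan2(√a,√(1−a))
σ = 51.086° → d = Rσ = 6377·0.89163 = 5686 km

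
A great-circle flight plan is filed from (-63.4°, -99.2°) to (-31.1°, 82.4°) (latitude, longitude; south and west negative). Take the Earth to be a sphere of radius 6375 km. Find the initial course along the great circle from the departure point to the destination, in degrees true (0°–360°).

181.4°

θ = atan2( sin Δλ·cos φ₂ ,  cos φ₁ sin φ₂ − sin φ₁ cos φ₂ cos Δλ )
  = atan2(-0.0239, -0.9966) = 181.37°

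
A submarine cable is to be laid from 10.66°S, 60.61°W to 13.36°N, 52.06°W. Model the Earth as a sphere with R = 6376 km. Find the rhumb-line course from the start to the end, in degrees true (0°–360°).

Meridional parts: M(φ₁)=-0.1871, M(φ₂)=+0.2353 → ΔM = +0.4225;  Δλ = +0.1492 rad
tan C = Δλ / ΔM = +0.3532 → C = 19.46°

19.5°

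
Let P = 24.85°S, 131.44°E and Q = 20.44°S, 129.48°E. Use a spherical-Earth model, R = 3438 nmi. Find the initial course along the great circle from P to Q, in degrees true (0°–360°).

337.3°

θ = atan2( sin Δλ·cos φ₂ ,  cos φ₁ sin φ₂ − sin φ₁ cos φ₂ cos Δλ )
  = atan2(-0.0320, +0.0767) = 337.31°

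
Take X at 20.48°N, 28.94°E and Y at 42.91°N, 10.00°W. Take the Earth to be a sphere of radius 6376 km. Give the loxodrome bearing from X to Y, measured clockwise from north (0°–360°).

304.4°

Meridional parts: M(φ₁)=+0.3653, M(φ₂)=+0.8307 → ΔM = +0.4654;  Δλ = -0.6796 rad
tan C = Δλ / ΔM = -1.4604 → C = 304.40°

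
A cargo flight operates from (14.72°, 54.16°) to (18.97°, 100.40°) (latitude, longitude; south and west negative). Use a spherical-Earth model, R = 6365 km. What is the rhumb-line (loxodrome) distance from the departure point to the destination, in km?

Δψ = ln[tan(π/4+φ₂/2)/tan(π/4+φ₁/2)] = +0.0775;  Δφ = +0.0742 rad,  Δλ = +0.8070 rad
q = Δφ/Δψ = 0.9568
d = R·√(Δφ² + q²Δλ²) = 6365·0.77576 = 4938 km

4938 km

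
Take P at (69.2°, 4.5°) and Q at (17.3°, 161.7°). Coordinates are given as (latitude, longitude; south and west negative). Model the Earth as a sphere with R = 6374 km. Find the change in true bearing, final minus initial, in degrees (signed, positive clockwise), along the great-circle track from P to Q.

+150.4°

Initial bearing θ₁ = atan2(sin Δλ cos φ₂, cos φ₁ sin φ₂ − sin φ₁ cos φ₂ cos Δλ) = 21.73°
Final bearing θ₂ = (initial bearing from the destination back to the start) + 180° = 172.09°
Δθ = θ₂ − θ₁ = +150.4°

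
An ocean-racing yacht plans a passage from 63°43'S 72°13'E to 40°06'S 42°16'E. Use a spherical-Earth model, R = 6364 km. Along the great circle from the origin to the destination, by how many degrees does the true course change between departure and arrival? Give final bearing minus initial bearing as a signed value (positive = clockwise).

+24.3°

Initial bearing θ₁ = atan2(sin Δλ cos φ₂, cos φ₁ sin φ₂ − sin φ₁ cos φ₂ cos Δλ) = 308.98°
Final bearing θ₂ = (initial bearing from the destination back to the start) + 180° = 333.26°
Δθ = θ₂ − θ₁ = +24.3°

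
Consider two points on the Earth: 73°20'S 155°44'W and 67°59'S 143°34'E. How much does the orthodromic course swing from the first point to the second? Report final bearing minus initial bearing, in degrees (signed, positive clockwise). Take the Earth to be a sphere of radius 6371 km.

+57.9°

Initial bearing θ₁ = atan2(sin Δλ cos φ₂, cos φ₁ sin φ₂ − sin φ₁ cos φ₂ cos Δλ) = 254.59°
Final bearing θ₂ = (initial bearing from the destination back to the start) + 180° = 312.48°
Δθ = θ₂ − θ₁ = +57.9°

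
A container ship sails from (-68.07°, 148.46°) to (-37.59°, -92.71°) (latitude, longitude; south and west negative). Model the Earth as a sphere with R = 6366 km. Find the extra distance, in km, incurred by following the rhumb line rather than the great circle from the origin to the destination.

1042 km

Great circle: cos σ = sin φ₁ sin φ₂ + cos φ₁ cos φ₂ cos Δλ,  σ = 1.1339 rad → d_gc = 7218.2 km
Rhumb line: Δψ = +0.9323, q = Δφ/Δψ = 0.5706, d_rh = R√(Δφ²+q²Δλ²) = 8260.0 km
Excess = 8260.0 − 7218.2 = 1041.8 ≈ 1042 km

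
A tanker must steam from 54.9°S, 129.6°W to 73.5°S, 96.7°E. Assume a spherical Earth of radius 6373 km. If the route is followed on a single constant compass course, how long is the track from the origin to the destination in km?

Rhumb course C = atan2(Δλ, Δψ) with Δψ = ln[tan(π/4+φ₂/2)/tan(π/4+φ₁/2)] = -0.7799, Δλ = -2.3335 → C = 251.52°
d = R·|Δφ| / |cos C| = 6373·0.32463 / 0.31697 = 6527 km

6527 km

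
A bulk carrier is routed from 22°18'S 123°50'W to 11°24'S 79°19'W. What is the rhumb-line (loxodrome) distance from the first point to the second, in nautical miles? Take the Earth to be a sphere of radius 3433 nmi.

2631 nmi

Rhumb course C = atan2(Δλ, Δψ) with Δψ = ln[tan(π/4+φ₂/2)/tan(π/4+φ₁/2)] = +0.1991, Δλ = +0.7770 → C = 75.62°
d = R·|Δφ| / |cos C| = 3433·0.19024 / 0.24827 = 2631 nmi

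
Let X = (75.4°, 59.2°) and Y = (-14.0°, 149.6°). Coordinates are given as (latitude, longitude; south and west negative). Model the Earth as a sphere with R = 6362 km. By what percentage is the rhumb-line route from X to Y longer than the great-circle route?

Great circle: σ = 1.8089 rad → d_gc = Rσ = 11507.9 km
Rhumb: Δφ = -1.5603, Δλ = +1.5778, Δψ = -2.3017, q = Δφ/Δψ = 0.6779 → d_rh = R√(Δφ²+q²Δλ²) = 12035.1 km
Excess = (12035.1 − 11507.9) / 11507.9 = 527.2 / 11507.9 = 4.58% ≈ 4.6%

4.6%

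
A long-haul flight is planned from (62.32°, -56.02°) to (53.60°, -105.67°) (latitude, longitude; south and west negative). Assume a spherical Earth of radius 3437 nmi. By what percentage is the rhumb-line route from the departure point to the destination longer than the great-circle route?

Great circle: σ = 0.4707 rad → d_gc = Rσ = 1617.7 nmi
Rhumb: Δφ = -0.1522, Δλ = -0.8666, Δψ = -0.2886, q = Δφ/Δψ = 0.5274 → d_rh = R√(Δφ²+q²Δλ²) = 1655.5 nmi
Excess = (1655.5 − 1617.7) / 1617.7 = 37.8 / 1617.7 = 2.34% ≈ 2.3%

2.3%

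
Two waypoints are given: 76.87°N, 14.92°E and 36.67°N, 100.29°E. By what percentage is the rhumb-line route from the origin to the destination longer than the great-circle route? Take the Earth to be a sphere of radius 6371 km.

7.1%

Great circle: σ = 0.9319 rad → d_gc = Rσ = 5937.2 km
Rhumb: Δφ = -0.7016, Δλ = +1.4900, Δψ = -1.4733, q = Δφ/Δψ = 0.4762 → d_rh = R√(Δφ²+q²Δλ²) = 6357.5 km
Excess = (6357.5 − 5937.2) / 5937.2 = 420.3 / 5937.2 = 7.08% ≈ 7.1%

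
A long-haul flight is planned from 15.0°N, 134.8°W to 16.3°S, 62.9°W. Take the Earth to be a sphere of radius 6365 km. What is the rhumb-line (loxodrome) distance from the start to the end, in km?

Rhumb course C = atan2(Δλ, Δψ) with Δψ = ln[tan(π/4+φ₂/2)/tan(π/4+φ₁/2)] = -0.5532, Δλ = +1.2549 → C = 113.79°
d = R·|Δφ| / |cos C| = 6365·0.54629 / 0.40341 = 8619 km

8619 km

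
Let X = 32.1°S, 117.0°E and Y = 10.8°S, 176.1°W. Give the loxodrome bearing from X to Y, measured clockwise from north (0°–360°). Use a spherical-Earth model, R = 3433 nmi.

Δψ = ln[tan(π/4+φ₂/2)/tan(π/4+φ₁/2)] = +0.4025
Δλ = +1.1676 rad (taken the short way round)
course = atan2(Δλ, Δψ) = 70.98°

71.0°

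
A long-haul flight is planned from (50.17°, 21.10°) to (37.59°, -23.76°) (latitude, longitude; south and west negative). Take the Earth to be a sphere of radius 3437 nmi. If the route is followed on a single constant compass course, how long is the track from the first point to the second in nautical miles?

Rhumb course C = atan2(Δλ, Δψ) with Δψ = ln[tan(π/4+φ₂/2)/tan(π/4+φ₁/2)] = -0.3064, Δλ = -0.7830 → C = 248.63°
d = R·|Δφ| / |cos C| = 3437·0.21956 / 0.36440 = 2071 nmi

2071 nmi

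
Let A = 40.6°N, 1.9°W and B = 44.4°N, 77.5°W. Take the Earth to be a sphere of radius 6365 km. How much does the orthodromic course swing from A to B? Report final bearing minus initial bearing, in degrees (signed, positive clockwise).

-55.3°

At departure: θ₁ = atan2(sin Δλ cos φ₂, cos φ₁ sin φ₂ − sin φ₁ cos φ₂ cos Δλ) = 300.99°
At arrival: θ₂ = atan2(sin Δλ cos φ₁, −cos φ₂ sin φ₁ + sin φ₂ cos φ₁ cos Δλ) = 245.65°
Δθ = θ₂ − θ₁ = -55.3°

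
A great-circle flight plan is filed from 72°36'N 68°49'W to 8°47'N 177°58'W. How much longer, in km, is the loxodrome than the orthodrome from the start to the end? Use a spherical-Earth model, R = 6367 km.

881 km

Great circle: cos σ = sin φ₁ sin φ₂ + cos φ₁ cos φ₂ cos Δλ,  σ = 1.5220 rad → d_gc = 9690.66 km
Rhumb line: Δψ = -1.7233, q = Δφ/Δψ = 0.6463, d_rh = R√(Δφ²+q²Δλ²) = 10571.20 km
Excess = 10571.20 − 9690.66 = 880.54 ≈ 881 km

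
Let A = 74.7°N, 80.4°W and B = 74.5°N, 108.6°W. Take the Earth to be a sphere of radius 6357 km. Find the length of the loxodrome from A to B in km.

Δψ = ln[tan(π/4+φ₂/2)/tan(π/4+φ₁/2)] = -0.0131;  Δφ = -0.0035 rad,  Δλ = -0.4922 rad
q = Δφ/Δψ = 0.2656
d = R·√(Δφ² + q²Δλ²) = 6357·0.13075 = 831 km

831 km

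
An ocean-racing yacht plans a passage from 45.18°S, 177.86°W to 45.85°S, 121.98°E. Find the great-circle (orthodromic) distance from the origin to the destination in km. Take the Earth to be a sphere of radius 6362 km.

cos σ = sin φ₁ sin φ₂ + cos φ₁ cos φ₂ cos Δλ
      = sin(-45.18°)sin(-45.85°) + cos(-45.18°)cos(-45.85°)cos(-60.16°) = 0.7533
σ = 41.127° → d = Rσ = 6362·0.71780 = 4567 km

4567 km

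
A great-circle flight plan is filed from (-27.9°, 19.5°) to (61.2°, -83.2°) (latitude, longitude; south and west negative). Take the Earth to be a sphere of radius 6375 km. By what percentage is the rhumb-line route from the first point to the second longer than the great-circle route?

Great circle: σ = 2.0986 rad → d_gc = Rσ = 13378.7 km
Rhumb: Δφ = +1.5551, Δλ = -1.7925, Δψ = +1.8670, q = Δφ/Δψ = 0.8329 → d_rh = R√(Δφ²+q²Δλ²) = 13742.9 km
Excess = (13742.9 − 13378.7) / 13378.7 = 364.2 / 13378.7 = 2.72% ≈ 2.7%

2.7%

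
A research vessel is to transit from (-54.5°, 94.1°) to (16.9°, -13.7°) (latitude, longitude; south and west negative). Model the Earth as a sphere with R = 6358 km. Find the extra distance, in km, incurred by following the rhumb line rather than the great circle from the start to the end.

396 km

Great circle: cos σ = sin φ₁ sin φ₂ + cos φ₁ cos φ₂ cos Δλ,  σ = 1.9894 rad → d_gc = 12648.8 km
Rhumb line: Δψ = +1.4384, q = Δφ/Δψ = 0.8663, d_rh = R√(Δφ²+q²Δλ²) = 13045.1 km
Excess = 13045.1 − 12648.8 = 396.3 ≈ 396 km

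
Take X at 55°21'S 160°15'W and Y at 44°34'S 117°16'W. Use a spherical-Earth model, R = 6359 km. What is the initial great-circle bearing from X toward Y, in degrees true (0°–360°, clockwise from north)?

86.5°

N = sin Δλ·cos φ₂ = +0.4857;  D = cos φ₁ sin φ₂ − sin φ₁ cos φ₂ cos Δλ = +0.0298
initial course = atan2(N, D) = 86.49°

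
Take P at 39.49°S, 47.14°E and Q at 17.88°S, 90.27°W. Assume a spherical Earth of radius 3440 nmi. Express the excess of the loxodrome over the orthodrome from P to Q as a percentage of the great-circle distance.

10.1%

Great circle: σ = 1.9235 rad → d_gc = Rσ = 6617.0 nmi
Rhumb: Δφ = +0.3772, Δλ = -2.3983, Δψ = +0.4341, q = Δφ/Δψ = 0.8689 → d_rh = R√(Δφ²+q²Δλ²) = 7284.8 nmi
Excess = (7284.8 − 6617.0) / 6617.0 = 667.8 / 6617.0 = 10.09% ≈ 10.1%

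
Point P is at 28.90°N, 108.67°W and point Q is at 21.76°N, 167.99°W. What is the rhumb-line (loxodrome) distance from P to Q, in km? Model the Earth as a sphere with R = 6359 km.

5998 km

Δψ = ln[tan(π/4+φ₂/2)/tan(π/4+φ₁/2)] = -0.1380;  Δφ = -0.1246 rad,  Δλ = -1.0353 rad
q = Δφ/Δψ = 0.9030
d = R·√(Δφ² + q²Δλ²) = 6359·0.94318 = 5998 km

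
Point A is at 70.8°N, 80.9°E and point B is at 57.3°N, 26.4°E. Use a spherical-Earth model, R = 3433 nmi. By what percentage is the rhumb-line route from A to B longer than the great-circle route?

3.2%

Great circle: σ = 0.4559 rad → d_gc = Rσ = 1565.0 nmi
Rhumb: Δφ = -0.2356, Δλ = -0.9512, Δψ = -0.5507, q = Δφ/Δψ = 0.4278 → d_rh = R√(Δφ²+q²Δλ²) = 1614.4 nmi
Excess = (1614.4 − 1565.0) / 1565.0 = 49.4 / 1565.0 = 3.16% ≈ 3.2%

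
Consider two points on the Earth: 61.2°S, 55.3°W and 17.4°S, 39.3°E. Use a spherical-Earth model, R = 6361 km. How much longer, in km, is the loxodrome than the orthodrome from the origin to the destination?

Great circle: cos σ = sin φ₁ sin φ₂ + cos φ₁ cos φ₂ cos Δλ,  σ = 1.3437 rad → d_gc = 8547.1 km
Rhumb line: Δψ = +1.0512, q = Δφ/Δψ = 0.7272, d_rh = R√(Δφ²+q²Δλ²) = 9054.5 km
Excess = 9054.5 − 8547.1 = 507.4 ≈ 507 km

507 km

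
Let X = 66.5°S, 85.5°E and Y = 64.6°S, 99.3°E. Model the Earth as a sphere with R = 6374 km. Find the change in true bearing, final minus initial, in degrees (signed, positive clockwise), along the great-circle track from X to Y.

-12.6°

Initial bearing θ₁ = atan2(sin Δλ cos φ₂, cos φ₁ sin φ₂ − sin φ₁ cos φ₂ cos Δλ) = 77.97°
Final bearing θ₂ = (initial bearing from the destination back to the start) + 180° = 65.40°
Δθ = θ₂ − θ₁ = -12.6°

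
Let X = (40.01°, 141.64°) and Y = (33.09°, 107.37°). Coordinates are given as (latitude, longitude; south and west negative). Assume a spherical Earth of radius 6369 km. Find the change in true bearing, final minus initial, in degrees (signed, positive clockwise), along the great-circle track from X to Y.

-20.8°

At departure: θ₁ = atan2(sin Δλ cos φ₂, cos φ₁ sin φ₂ − sin φ₁ cos φ₂ cos Δλ) = 266.73°
At arrival: θ₂ = atan2(sin Δλ cos φ₁, −cos φ₂ sin φ₁ + sin φ₂ cos φ₁ cos Δλ) = 245.88°
Δθ = θ₂ − θ₁ = -20.8°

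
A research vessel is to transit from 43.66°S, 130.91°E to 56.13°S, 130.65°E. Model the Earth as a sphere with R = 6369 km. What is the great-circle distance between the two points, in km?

cos σ = sin φ₁ sin φ₂ + cos φ₁ cos φ₂ cos Δλ
      = sin(-43.66°)sin(-56.13°) + cos(-43.66°)cos(-56.13°)cos(-0.26°) = 0.9764
σ = 12.471° → d = Rσ = 6369·0.21766 = 1386 km

1386 km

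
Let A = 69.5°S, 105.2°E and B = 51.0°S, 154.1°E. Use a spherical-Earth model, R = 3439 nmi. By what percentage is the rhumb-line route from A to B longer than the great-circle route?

2.4%

Great circle: σ = 0.5099 rad → d_gc = Rσ = 1753.4 nmi
Rhumb: Δφ = +0.3229, Δλ = +0.8535, Δψ = +0.6721, q = Δφ/Δψ = 0.4804 → d_rh = R√(Δφ²+q²Δλ²) = 1794.8 nmi
Excess = (1794.8 − 1753.4) / 1753.4 = 41.4 / 1753.4 = 2.36% ≈ 2.4%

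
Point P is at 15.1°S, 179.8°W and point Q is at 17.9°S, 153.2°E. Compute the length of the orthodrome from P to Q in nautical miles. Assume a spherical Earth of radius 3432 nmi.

cos σ = sin φ₁ sin φ₂ + cos φ₁ cos φ₂ cos Δλ
      = sin(-15.10°)sin(-17.90°) + cos(-15.10°)cos(-17.90°)cos(-27.00°) = 0.8987
σ = 26.016° → d = Rσ = 3432·0.45407 = 1558 nmi

1558 nmi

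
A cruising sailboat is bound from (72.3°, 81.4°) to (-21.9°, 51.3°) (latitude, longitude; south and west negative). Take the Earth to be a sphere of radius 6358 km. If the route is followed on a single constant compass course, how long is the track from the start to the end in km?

10734 km

Rhumb course C = atan2(Δλ, Δψ) with Δψ = ln[tan(π/4+φ₂/2)/tan(π/4+φ₁/2)] = -2.2517, Δλ = -0.5253 → C = 193.13°
d = R·|Δφ| / |cos C| = 6358·1.64410 / 0.97385 = 10734 km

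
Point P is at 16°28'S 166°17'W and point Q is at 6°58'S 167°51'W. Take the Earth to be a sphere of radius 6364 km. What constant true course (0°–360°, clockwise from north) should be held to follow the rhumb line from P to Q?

350.8°

Δψ = ln[tan(π/4+φ₂/2)/tan(π/4+φ₁/2)] = +0.1695
Δλ = -0.0273 rad (taken the short way round)
course = atan2(Δλ, Δψ) = 350.84°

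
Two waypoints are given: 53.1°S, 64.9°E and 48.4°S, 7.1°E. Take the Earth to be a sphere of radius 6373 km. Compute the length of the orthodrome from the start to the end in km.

cos σ = sin φ₁ sin φ₂ + cos φ₁ cos φ₂ cos Δλ
      = sin(-53.10°)sin(-48.40°) + cos(-53.10°)cos(-48.40°)cos(-57.80°) = 0.8104
σ = 35.862° → d = Rσ = 6373·0.62592 = 3989 km

3989 km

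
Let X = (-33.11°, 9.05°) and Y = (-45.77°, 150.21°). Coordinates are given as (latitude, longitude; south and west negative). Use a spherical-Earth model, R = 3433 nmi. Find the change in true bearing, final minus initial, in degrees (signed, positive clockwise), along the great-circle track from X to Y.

At departure: θ₁ = atan2(sin Δλ cos φ₂, cos φ₁ sin φ₂ − sin φ₁ cos φ₂ cos Δλ) = 154.00°
At arrival: θ₂ = atan2(sin Δλ cos φ₁, −cos φ₂ sin φ₁ + sin φ₂ cos φ₁ cos Δλ) = 31.76°
Δθ = θ₂ − θ₁ = -122.2°

-122.2°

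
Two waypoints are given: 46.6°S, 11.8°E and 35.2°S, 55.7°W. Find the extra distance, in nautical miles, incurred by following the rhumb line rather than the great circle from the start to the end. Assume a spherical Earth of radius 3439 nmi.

84 nmi

Great circle: cos σ = sin φ₁ sin φ₂ + cos φ₁ cos φ₂ cos Δλ,  σ = 0.8845 rad → d_gc = 3041.8 nmi
Rhumb line: Δψ = +0.2643, q = Δφ/Δψ = 0.7527, d_rh = R√(Δφ²+q²Δλ²) = 3125.5 nmi
Excess = 3125.5 − 3041.8 = 83.7 ≈ 84 nmi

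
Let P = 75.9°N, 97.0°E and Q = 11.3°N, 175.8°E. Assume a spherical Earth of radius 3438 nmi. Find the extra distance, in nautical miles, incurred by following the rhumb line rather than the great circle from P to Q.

Great circle: cos σ = sin φ₁ sin φ₂ + cos φ₁ cos φ₂ cos Δλ,  σ = 1.3321 rad → d_gc = 4579.7 nmi
Rhumb line: Δψ = -1.8916, q = Δφ/Δψ = 0.5960, d_rh = R√(Δφ²+q²Δλ²) = 4792.5 nmi
Excess = 4792.5 − 4579.7 = 212.8 ≈ 213 nmi

213 nmi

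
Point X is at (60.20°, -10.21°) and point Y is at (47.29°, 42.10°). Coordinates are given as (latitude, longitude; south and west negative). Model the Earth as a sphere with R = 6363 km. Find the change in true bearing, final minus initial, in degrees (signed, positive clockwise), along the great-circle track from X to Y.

+43.5°

Initial bearing θ₁ = atan2(sin Δλ cos φ₂, cos φ₁ sin φ₂ − sin φ₁ cos φ₂ cos Δλ) = 89.43°
Final bearing θ₂ = (initial bearing from the destination back to the start) + 180° = 132.89°
Δθ = θ₂ − θ₁ = +43.5°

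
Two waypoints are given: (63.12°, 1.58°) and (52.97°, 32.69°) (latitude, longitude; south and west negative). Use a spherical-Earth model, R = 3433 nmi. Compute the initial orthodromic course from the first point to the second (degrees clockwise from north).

θ = atan2( sin Δλ·cos φ₂ ,  cos φ₁ sin φ₂ − sin φ₁ cos φ₂ cos Δλ )
  = atan2(+0.3112, -0.0990) = 107.64°

107.6°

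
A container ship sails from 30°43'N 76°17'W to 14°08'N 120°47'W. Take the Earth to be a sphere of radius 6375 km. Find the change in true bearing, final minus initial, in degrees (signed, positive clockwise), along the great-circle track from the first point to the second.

Initial bearing θ₁ = atan2(sin Δλ cos φ₂, cos φ₁ sin φ₂ − sin φ₁ cos φ₂ cos Δλ) = 258.09°
Final bearing θ₂ = (initial bearing from the destination back to the start) + 180° = 240.16°
Δθ = θ₂ − θ₁ = -17.9°

-17.9°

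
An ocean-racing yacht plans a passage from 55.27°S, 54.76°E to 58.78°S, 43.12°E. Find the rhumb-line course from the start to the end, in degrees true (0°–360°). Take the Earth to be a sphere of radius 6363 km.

Δψ = ln[tan(π/4+φ₂/2)/tan(π/4+φ₁/2)] = -0.1127
Δλ = -0.2032 rad (taken the short way round)
course = atan2(Δλ, Δψ) = 240.99°

241.0°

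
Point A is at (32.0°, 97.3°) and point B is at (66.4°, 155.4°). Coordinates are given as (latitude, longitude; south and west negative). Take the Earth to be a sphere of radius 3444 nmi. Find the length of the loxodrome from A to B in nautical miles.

2982 nmi

Rhumb course C = atan2(Δλ, Δψ) with Δψ = ln[tan(π/4+φ₂/2)/tan(π/4+φ₁/2)] = +0.9758, Δλ = +1.0140 → C = 46.10°
d = R·|Δφ| / |cos C| = 3444·0.60039 / 0.69340 = 2982 nmi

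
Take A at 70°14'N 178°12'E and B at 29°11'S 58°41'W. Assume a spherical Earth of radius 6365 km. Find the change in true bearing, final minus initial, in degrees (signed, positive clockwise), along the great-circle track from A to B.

+90.1°

Initial bearing θ₁ = atan2(sin Δλ cos φ₂, cos φ₁ sin φ₂ − sin φ₁ cos φ₂ cos Δλ) = 68.78°
Final bearing θ₂ = (initial bearing from the destination back to the start) + 180° = 158.83°
Δθ = θ₂ − θ₁ = +90.1°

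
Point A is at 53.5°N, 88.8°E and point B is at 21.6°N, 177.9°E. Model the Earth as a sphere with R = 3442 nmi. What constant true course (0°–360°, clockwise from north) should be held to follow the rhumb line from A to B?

Δψ = ln[tan(π/4+φ₂/2)/tan(π/4+φ₁/2)] = -0.7232
Δλ = +1.5551 rad (taken the short way round)
course = atan2(Δλ, Δψ) = 114.94°

114.9°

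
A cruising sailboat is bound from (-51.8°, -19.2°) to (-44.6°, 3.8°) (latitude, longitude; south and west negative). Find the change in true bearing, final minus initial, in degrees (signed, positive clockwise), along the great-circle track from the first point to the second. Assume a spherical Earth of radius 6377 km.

-17.3°

Initial bearing θ₁ = atan2(sin Δλ cos φ₂, cos φ₁ sin φ₂ − sin φ₁ cos φ₂ cos Δλ) = 73.80°
Final bearing θ₂ = (initial bearing from the destination back to the start) + 180° = 56.51°
Δθ = θ₂ − θ₁ = -17.3°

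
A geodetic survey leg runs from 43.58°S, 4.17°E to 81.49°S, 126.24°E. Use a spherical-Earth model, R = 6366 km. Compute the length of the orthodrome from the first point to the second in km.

Haversine: a = sin²(Δφ/2)+cos φ₁ cos φ₂ sin²(Δλ/2) = 0.18757;  σ = 2·atan2(√a,√(1−a))
σ = 51.328° → d = Rσ = 6366·0.89585 = 5703 km

5703 km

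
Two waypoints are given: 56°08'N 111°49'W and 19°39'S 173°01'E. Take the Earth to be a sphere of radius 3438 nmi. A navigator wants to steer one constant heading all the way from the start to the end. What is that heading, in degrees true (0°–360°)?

220.4°

Δψ = ln[tan(π/4+φ₂/2)/tan(π/4+φ₁/2)] = -1.5391
Δλ = -1.3119 rad (taken the short way round)
course = atan2(Δλ, Δψ) = 220.44°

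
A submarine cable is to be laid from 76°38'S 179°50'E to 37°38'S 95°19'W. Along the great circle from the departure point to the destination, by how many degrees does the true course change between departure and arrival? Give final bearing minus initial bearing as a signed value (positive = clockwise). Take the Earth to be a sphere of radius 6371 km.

-78.3°

At departure: θ₁ = atan2(sin Δλ cos φ₂, cos φ₁ sin φ₂ − sin φ₁ cos φ₂ cos Δλ) = 95.22°
At arrival: θ₂ = atan2(sin Δλ cos φ₁, −cos φ₂ sin φ₁ + sin φ₂ cos φ₁ cos Δλ) = 16.90°
Δθ = θ₂ − θ₁ = -78.3°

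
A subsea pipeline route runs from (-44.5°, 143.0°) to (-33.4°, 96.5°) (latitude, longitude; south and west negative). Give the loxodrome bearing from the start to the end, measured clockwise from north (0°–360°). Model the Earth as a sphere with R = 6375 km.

287.1°

Meridional parts: M(φ₁)=-0.8691, M(φ₂)=-0.6191 → ΔM = +0.2500;  Δλ = -0.8116 rad
tan C = Δλ / ΔM = -3.2461 → C = 287.12°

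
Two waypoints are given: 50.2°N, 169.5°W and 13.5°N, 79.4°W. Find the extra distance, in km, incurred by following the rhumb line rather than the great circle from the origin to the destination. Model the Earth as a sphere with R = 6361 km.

334 km

Great circle: cos σ = sin φ₁ sin φ₂ + cos φ₁ cos φ₂ cos Δλ,  σ = 1.3916 rad → d_gc = 8851.8 km
Rhumb line: Δψ = -0.7783, q = Δφ/Δψ = 0.8230, d_rh = R√(Δφ²+q²Δλ²) = 9185.5 km
Excess = 9185.5 − 8851.8 = 333.7 ≈ 334 km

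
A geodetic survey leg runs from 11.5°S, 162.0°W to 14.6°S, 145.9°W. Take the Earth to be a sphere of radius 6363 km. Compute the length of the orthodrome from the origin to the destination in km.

1775 km

cos σ = sin φ₁ sin φ₂ + cos φ₁ cos φ₂ cos Δλ
      = sin(-11.50°)sin(-14.60°) + cos(-11.50°)cos(-14.60°)cos(16.10°) = 0.9613
σ = 15.983° → d = Rσ = 6363·0.27895 = 1775 km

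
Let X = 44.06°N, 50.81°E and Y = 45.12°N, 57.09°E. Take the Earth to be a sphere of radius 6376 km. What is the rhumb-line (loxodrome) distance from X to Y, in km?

Rhumb course C = atan2(Δλ, Δψ) with Δψ = ln[tan(π/4+φ₂/2)/tan(π/4+φ₁/2)] = +0.0260, Δλ = +0.1096 → C = 76.67°
d = R·|Δφ| / |cos C| = 6376·0.01850 / 0.23063 = 511 km

511 km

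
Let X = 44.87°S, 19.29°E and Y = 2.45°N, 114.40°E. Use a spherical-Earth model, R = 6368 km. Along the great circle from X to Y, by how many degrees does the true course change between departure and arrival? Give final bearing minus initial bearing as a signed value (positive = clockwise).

Initial bearing θ₁ = atan2(sin Δλ cos φ₂, cos φ₁ sin φ₂ − sin φ₁ cos φ₂ cos Δλ) = 91.87°
Final bearing θ₂ = (initial bearing from the destination back to the start) + 180° = 45.15°
Δθ = θ₂ − θ₁ = -46.7°

-46.7°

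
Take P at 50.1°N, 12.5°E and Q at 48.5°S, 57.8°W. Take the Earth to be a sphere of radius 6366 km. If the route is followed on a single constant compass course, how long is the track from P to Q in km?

Rhumb course C = atan2(Δλ, Δψ) with Δψ = ln[tan(π/4+φ₂/2)/tan(π/4+φ₁/2)] = -1.9840, Δλ = -1.2270 → C = 211.73°
d = R·|Δφ| / |cos C| = 6366·1.72089 / 0.85050 = 12881 km

12881 km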